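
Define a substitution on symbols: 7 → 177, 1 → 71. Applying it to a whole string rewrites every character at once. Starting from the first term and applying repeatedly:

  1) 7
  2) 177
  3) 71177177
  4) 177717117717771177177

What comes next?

Replace each of the 21 characters of 177717117717771177177 in place — 71 177 177 177 71 177 71 71 177 177 71 177 177 177 71 71 177 177 71 177 177 — and concatenate.

7117717717771177717117717771177177177717117717771177177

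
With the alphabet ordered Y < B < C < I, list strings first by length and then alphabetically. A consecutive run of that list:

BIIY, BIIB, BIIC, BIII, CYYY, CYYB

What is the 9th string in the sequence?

Continuing the enumeration 3 steps past CYYB: CYYB → CYYC → CYYI → (answer).

CYBY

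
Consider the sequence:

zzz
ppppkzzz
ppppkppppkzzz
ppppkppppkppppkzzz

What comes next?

The strings grow by a fixed prefix ppppk each time.
Applying this once more to ppppkppppkppppkzzz:

ppppkppppkppppkppppkzzz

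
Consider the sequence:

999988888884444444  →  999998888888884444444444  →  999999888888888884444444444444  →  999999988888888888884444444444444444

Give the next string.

The n-th term is n+2 9's then 2n+3 8's then 3n+1 4's, where the shown terms are n = 2, 3, 4, 5.
For the next term, n = 6, so the run lengths are 8, 15, 19.

999999998888888888888884444444444444444444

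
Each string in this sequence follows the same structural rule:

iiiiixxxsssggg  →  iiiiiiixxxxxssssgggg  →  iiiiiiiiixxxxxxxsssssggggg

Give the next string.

The n-th term is 2n+1 i's then 2n-1 x's then n+1 s's then n+1 g's, where the shown terms are n = 2, 3, 4.
Setting n = 5 gives 11, 9, 6, 6 characters in each block.

iiiiiiiiiiixxxxxxxxxssssssgggggg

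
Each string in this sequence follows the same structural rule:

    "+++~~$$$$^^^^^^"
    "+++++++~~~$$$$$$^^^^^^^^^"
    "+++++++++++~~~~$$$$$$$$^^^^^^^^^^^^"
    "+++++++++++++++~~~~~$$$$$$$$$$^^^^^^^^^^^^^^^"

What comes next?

The n-th term is 4n-1 +'s then n+1 ~'s then 2n+2 $'s then 3n+3 ^'s (n = 1, 2, …).
Setting n = 5 gives 19, 6, 12, 18 characters in each block.

+++++++++++++++++++~~~~~~$$$$$$$$$$$$^^^^^^^^^^^^^^^^^^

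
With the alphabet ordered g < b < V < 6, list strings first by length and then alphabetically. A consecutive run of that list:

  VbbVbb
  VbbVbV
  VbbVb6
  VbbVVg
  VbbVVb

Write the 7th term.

Stepping forward 2 times from VbbVVb: VbbVVb → VbbVVV, then the target.

VbbVV6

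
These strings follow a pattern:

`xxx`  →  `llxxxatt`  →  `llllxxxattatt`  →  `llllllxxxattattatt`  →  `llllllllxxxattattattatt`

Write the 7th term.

Every step adds ll to the front and att to the end of the previous string.
From llllllllxxxattattattatt, 2 further steps: llllllllxxxattattattatt → llllllllllxxxattattattattatt → (answer).

llllllllllllxxxattattattattattatt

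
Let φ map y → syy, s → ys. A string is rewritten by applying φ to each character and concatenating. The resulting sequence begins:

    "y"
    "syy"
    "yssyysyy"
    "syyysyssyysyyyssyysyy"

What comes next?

Rewriting the 21 symbols of syyysyssyysyyyssyysyy one by one yields ys syy syy syy ys syy ys ys syy syy ys syy syy syy ys ys syy syy ys syy syy; concatenated:

yssyysyysyyyssyyysyssyysyyyssyysyysyyysyssyysyyyssyysyy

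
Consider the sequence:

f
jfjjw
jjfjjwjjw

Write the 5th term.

Each term wraps the previous one in j on the left and jjw on the right.
From jjfjjwjjw, 2 further steps: jjfjjwjjw → jjjfjjwjjwjjw → (answer).

jjjjfjjwjjwjjwjjw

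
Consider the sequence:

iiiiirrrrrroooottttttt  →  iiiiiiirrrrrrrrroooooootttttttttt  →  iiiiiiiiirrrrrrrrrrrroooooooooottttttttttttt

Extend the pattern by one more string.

iiiiiiiiiiirrrrrrrrrrrrrrroooooooooooootttttttttttttttt

The n-th term is 2n+1 i's then 3n r's then 3n-2 o's then 3n+1 t's, where the shown terms are n = 2, 3, 4.
For the next term, n = 5, so the run lengths are 11, 15, 13, 16.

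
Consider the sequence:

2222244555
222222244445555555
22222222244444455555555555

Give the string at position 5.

The n-th term is 2n+3 2's then 2n 4's then 4n-1 5's (n = 1, 2, …).
Setting n = 5 gives 13, 10, 19 characters in each block.

222222222222244444444445555555555555555555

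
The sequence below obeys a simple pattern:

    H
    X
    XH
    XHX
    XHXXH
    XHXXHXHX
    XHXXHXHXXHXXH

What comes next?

From term 3 onward, concatenate the last term with the second-to-last: X·H = XH, XH·X = XHX, …
So term 8 is XHXXHXHXXHXXH·XHXXHXHX.

XHXXHXHXXHXXHXHXXHXHX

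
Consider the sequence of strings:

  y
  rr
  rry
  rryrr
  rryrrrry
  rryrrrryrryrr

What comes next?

Each term (from the third on) is the previous term followed by the one before it: term 3 = rr·y = rry.
So term 7 is rryrrrryrryrr·rryrrrry.

rryrrrryrryrrrryrrrry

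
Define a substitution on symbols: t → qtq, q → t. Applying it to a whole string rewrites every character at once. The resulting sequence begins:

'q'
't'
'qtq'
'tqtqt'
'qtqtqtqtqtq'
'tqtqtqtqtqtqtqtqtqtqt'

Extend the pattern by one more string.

qtqtqtqtqtqtqtqtqtqtqtqtqtqtqtqtqtqtqtqtqtq

Replace each of the 21 characters of tqtqtqtqtqtqtqtqtqtqt in place — qtq t qtq t qtq t qtq t qtq t qtq t qtq t qtq t qtq t qtq t qtq — and concatenate.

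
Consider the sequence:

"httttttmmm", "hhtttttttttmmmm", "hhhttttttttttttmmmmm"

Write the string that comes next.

Each string has the form h^{n-1} t^{3n} m^{n+1}, where the shown terms are n = 2, 3, 4.
For the next term, n = 5, so the run lengths are 4, 15, 6.

hhhhtttttttttttttttmmmmmm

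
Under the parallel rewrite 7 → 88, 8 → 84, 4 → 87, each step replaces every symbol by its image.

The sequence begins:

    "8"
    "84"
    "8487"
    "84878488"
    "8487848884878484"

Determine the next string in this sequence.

φ(8487848884878484) expands symbol-by-symbol to 84 87 84 88 84 87 84 84 84 87 84 88 84 87 84 87; joining the 16 pieces gives the next term.

84878488848784848487848884878487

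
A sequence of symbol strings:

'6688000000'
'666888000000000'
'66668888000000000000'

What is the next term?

6666688888000000000000000

Reading off run lengths: 6 runs 2, 3, 4; 8 runs 2, 3, 4; 0 runs 6, 9, 12 — each is linear in n, where the shown terms are n = 2, 3, 4.
At n = 5 the blocks have lengths 5, 5, 15.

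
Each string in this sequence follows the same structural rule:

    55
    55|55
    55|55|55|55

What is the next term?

Each string is two copies of the previous one joined by '|'.
Doubling 55|55|55|55 with '|' between the halves:

55|55|55|55|55|55|55|55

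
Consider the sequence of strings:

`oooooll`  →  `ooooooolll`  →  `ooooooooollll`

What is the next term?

Term n consists of 2n+1 o's, followed by n l's, where the shown terms are n = 2, 3, 4.
For the next term, n = 5, so the run lengths are 11, 5.

ooooooooooolllll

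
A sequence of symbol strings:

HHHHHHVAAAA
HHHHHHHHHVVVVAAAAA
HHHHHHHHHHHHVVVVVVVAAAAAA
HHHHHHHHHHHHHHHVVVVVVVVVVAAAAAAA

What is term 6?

Term n consists of 3n+3 H's, followed by 3n-2 V's, followed by n+3 A's (n = 1, 2, …).
For term 6, n = 6, so the run lengths are 21, 16, 9.

HHHHHHHHHHHHHHHHHHHHHVVVVVVVVVVVVVVVVAAAAAAAAA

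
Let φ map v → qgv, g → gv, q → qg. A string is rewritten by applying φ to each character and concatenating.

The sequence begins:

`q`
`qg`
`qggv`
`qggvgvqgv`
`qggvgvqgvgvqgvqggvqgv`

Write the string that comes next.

Replace each of the 21 characters of qggvgvqgvgvqgvqggvqgv in place — qg gv gv qgv gv qgv qg gv qgv gv qgv qg gv qgv qg gv gv qgv qg gv qgv — and concatenate.

qggvgvqgvgvqgvqggvqgvgvqgvqggvqgvqggvgvqgvqggvqgv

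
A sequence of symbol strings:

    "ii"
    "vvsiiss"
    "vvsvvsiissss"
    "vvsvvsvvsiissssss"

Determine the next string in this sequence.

Every step adds vvs to the front and ss to the end of the previous string.
One more step from vvsvvsvvsiissssss gives the answer.

vvsvvsvvsvvsiissssssss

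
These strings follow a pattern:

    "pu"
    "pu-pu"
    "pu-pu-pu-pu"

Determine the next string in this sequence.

pu-pu-pu-pu-pu-pu-pu-pu

Each string is two copies of the previous one joined by '-'.
One more doubling of pu-pu-pu-pu gives the answer.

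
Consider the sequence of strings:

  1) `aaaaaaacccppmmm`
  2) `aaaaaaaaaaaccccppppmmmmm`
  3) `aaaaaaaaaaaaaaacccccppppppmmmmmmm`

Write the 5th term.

aaaaaaaaaaaaaaaaaaaaaaacccccccppppppppppmmmmmmmmmmm

Reading off run lengths: a runs 7, 11, 15; c runs 3, 4, 5; p runs 2, 4, 6; m runs 3, 5, 7 — each is linear in n, where the shown terms are n = 2, 3, 4.
At n = 6 the blocks have lengths 23, 7, 10, 11.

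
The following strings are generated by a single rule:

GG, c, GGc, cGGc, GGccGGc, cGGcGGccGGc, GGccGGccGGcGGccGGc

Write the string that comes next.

From term 3 onward, concatenate the second-to-last term with the last: GG·c = GGc, c·GGc = cGGc, …
The next term joins cGGcGGccGGc and GGccGGccGGcGGccGGc.

cGGcGGccGGcGGccGGccGGcGGccGGc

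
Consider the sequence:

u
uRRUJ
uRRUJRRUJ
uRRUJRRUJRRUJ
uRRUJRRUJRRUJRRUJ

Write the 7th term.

The strings grow by a fixed suffix RRUJ each time.
From uRRUJRRUJRRUJRRUJ, 2 further steps: uRRUJRRUJRRUJRRUJ → uRRUJRRUJRRUJRRUJRRUJ → (answer).

uRRUJRRUJRRUJRRUJRRUJRRUJ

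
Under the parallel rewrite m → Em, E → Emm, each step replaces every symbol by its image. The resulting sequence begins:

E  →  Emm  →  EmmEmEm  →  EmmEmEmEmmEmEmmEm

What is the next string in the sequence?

Replace each of the 17 characters of EmmEmEmEmmEmEmmEm in place — Emm Em Em Emm Em Emm Em Emm Em Em Emm Em Emm Em Em Emm Em — and concatenate.

EmmEmEmEmmEmEmmEmEmmEmEmEmmEmEmmEmEmEmmEm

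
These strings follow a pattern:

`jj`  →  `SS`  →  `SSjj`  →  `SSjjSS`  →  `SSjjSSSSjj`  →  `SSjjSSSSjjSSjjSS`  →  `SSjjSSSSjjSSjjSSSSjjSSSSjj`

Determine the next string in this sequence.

Each term (from the third on) is the previous term followed by the one before it: term 3 = SS·jj = SSjj.
So term 8 is SSjjSSSSjjSSjjSSSSjjSSSSjj·SSjjSSSSjjSSjjSS.

SSjjSSSSjjSSjjSSSSjjSSSSjjSSjjSSSSjjSSjjSS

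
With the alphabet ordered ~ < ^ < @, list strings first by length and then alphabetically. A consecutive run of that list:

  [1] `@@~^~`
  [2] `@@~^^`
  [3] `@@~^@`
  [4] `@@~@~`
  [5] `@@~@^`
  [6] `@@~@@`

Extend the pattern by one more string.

Treat @@~@@ as a base-3 numeral over the given alphabet and add one, carrying through any trailing @'s.

@@^~~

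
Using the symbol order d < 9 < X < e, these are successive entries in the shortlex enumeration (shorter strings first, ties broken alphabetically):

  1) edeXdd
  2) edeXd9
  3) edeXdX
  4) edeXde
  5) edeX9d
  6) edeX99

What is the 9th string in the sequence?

edeXXd

Continuing the enumeration 3 steps past edeX99: edeX99 → edeX9X → edeX9e → (answer).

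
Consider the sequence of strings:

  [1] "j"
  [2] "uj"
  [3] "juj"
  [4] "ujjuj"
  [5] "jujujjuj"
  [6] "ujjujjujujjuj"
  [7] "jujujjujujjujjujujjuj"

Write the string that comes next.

ujjujjujujjujjujujjujujjujjujujjuj

Each term (from the third on) is the two preceding terms concatenated in order: term 3 = j·uj = juj.
So term 8 is ujjujjujujjuj·jujujjujujjujjujujjuj.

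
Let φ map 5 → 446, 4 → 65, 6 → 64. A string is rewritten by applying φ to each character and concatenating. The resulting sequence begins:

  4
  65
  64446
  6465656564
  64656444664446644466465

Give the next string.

Replace each of the 23 characters of 64656444664446644466465 in place — 64 65 64 446 64 65 65 65 64 64 65 65 65 64 64 65 65 65 64 64 65 64 446 — and concatenate.

646564446646565656464656565646465656564646564446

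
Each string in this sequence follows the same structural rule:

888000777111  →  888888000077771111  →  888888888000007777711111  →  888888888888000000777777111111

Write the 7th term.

Reading off run lengths: 8 runs 3, 6, 9, 12; 0 runs 3, 4, 5, 6; 7 runs 3, 4, 5, 6; 1 runs 3, 4, 5, 6 — each is linear in n (n = 1, 2, …).
At n = 7 the blocks have lengths 21, 9, 9, 9.

888888888888888888888000000000777777777111111111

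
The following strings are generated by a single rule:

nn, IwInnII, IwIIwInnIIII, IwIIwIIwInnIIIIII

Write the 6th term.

Every step adds IwI to the front and II to the end of the previous string.
From IwIIwIIwInnIIIIII, 2 further steps: IwIIwIIwInnIIIIII → IwIIwIIwIIwInnIIIIIIII → (answer).

IwIIwIIwIIwIIwInnIIIIIIIIII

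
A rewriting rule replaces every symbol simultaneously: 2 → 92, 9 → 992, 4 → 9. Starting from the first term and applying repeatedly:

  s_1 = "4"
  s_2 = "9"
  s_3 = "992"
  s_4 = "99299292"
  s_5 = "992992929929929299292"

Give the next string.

Rewriting the 21 symbols of 992992929929929299292 one by one yields 992 992 92 992 992 92 992 92 992 992 92 992 992 92 992 92 992 992 92 992 92; concatenated:

9929929299299292992929929929299299292992929929929299292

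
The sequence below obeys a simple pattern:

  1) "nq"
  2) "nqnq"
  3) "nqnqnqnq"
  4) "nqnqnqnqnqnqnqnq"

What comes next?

s(k+1) = s(k)·s(k) — each term doubles the last.
Doubling nqnqnqnqnqnqnqnq:

nqnqnqnqnqnqnqnqnqnqnqnqnqnqnqnq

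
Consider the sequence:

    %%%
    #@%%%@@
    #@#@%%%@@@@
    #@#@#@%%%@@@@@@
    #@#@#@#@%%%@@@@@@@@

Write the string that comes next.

s(k+1) = #@·s(k)·@@, so each term gains #@ as a prefix and @@ as a suffix.
So the next term is #@·#@#@#@#@%%%@@@@@@@@·@@.

#@#@#@#@#@%%%@@@@@@@@@@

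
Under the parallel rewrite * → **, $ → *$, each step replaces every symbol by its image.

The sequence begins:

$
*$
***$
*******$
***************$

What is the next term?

Rewriting the 16 symbols of ***************$ one by one yields ** ** ** ** ** ** ** ** ** ** ** ** ** ** ** *$; concatenated:

*******************************$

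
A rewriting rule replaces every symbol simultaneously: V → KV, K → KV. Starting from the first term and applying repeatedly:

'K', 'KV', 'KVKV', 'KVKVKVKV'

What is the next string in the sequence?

Rewriting each symbol of KVKVKVKV: K→KV, V→KV, K→KV, V→KV, K→KV, V→KV, K→KV, V→KV, which concatenates to KV KV KV KV KV KV KV KV.

KVKVKVKVKVKVKVKV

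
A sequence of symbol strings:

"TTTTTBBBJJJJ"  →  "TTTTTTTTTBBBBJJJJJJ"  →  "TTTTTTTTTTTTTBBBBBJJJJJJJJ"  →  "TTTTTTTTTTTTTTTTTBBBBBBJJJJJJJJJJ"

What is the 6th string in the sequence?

TTTTTTTTTTTTTTTTTTTTTTTTTBBBBBBBBJJJJJJJJJJJJJJ

Reading off run lengths: T runs 5, 9, 13, 17; B runs 3, 4, 5, 6; J runs 4, 6, 8, 10 — each is linear in n (n = 1, 2, …).
At n = 6 the blocks have lengths 25, 8, 14.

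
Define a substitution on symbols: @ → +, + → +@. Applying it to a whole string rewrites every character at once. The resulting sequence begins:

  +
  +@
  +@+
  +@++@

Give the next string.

+@++@+@+

Apply φ to +@++@ symbol by symbol: +→+@, @→+, +→+@, +→+@, @→+; joined: +@ + +@ +@ +.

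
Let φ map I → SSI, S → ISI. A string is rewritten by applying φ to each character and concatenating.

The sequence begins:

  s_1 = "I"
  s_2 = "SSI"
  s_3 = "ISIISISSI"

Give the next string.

Apply φ to ISIISISSI symbol by symbol: I→SSI, S→ISI, I→SSI, I→SSI, S→ISI, I→SSI, S→ISI, S→ISI, I→SSI; joined: SSI ISI SSI SSI ISI SSI ISI ISI SSI.

SSIISISSISSIISISSIISIISISSI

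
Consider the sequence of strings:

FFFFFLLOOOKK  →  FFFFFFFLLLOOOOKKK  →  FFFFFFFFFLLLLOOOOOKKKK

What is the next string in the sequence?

Term n consists of 2n+1 F's, followed by n L's, followed by n+1 O's, followed by n K's, where the shown terms are n = 2, 3, 4.
For the next term, n = 5, so the run lengths are 11, 5, 6, 5.

FFFFFFFFFFFLLLLLOOOOOOKKKKK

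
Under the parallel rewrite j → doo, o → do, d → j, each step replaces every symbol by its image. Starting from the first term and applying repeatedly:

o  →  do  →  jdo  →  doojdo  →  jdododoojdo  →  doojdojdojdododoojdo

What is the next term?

φ(doojdojdojdododoojdo) expands symbol-by-symbol to j do do doo j do doo j do doo j do j do j do do doo j do; joining the 20 pieces gives the next term.

jdododoojdodoojdodoojdojdojdododoojdo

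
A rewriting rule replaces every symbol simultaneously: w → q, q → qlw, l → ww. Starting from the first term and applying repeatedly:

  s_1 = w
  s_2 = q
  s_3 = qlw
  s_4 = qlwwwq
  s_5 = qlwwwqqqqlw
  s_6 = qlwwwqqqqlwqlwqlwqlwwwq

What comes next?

Rewriting the 23 symbols of qlwwwqqqqlwqlwqlwqlwwwq one by one yields qlw ww q q q qlw qlw qlw qlw ww q qlw ww q qlw ww q qlw ww q q q qlw; concatenated:

qlwwwqqqqlwqlwqlwqlwwwqqlwwwqqlwwwqqlwwwqqqqlw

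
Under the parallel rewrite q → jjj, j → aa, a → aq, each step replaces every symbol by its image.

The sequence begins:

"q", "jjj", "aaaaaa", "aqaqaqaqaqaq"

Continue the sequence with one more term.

aqjjjaqjjjaqjjjaqjjjaqjjjaqjjj

Rewriting each symbol of aqaqaqaqaqaq: a→aq, q→jjj, a→aq, q→jjj, a→aq, q→jjj, a→aq, q→jjj, a→aq, q→jjj, a→aq, q→jjj, which concatenates to aq jjj aq jjj aq jjj aq jjj aq jjj aq jjj.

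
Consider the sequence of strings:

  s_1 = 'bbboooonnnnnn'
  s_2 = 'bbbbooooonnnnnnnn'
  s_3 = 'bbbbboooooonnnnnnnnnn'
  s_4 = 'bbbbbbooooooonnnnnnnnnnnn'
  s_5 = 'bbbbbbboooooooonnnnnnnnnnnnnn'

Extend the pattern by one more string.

Each string has the form b^{n} o^{n+1} n^{2n}, where the shown terms are n = 3, 4, 5, 6, 7.
For the next term, n = 8, so the run lengths are 8, 9, 16.

bbbbbbbbooooooooonnnnnnnnnnnnnnnn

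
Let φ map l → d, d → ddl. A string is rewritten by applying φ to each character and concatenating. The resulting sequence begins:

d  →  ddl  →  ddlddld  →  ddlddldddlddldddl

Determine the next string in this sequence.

Replace each of the 17 characters of ddlddldddlddldddl in place — ddl ddl d ddl ddl d ddl ddl ddl d ddl ddl d ddl ddl ddl d — and concatenate.

ddlddldddlddldddlddlddldddlddldddlddlddld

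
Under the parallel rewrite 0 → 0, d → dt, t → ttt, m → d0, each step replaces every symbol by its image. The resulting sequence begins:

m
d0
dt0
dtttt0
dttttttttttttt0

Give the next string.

Applying the rule to each of the 15 symbols of dttttttttttttt0 gives the pieces dt ttt ttt ttt ttt ttt ttt ttt ttt ttt ttt ttt ttt ttt 0, which concatenate to the answer.

dtttttttttttttttttttttttttttttttttttttttt0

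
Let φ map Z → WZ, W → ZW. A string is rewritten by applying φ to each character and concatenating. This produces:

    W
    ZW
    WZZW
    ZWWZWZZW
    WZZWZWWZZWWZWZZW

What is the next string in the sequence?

ZWWZWZZWWZZWZWWZWZZWZWWZZWWZWZZW

Replace each of the 16 characters of WZZWZWWZZWWZWZZW in place — ZW WZ WZ ZW WZ ZW ZW WZ WZ ZW ZW WZ ZW WZ WZ ZW — and concatenate.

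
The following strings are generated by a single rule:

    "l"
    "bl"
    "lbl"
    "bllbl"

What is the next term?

This is a Fibonacci-style word recurrence s(k) = s(k−2)·s(k−1): e.g. l·bl = lbl.
So term 5 is lbl·bllbl.

lblbllbl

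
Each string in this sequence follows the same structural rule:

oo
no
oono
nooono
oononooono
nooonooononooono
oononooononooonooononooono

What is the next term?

nooonooononooonooononooononooonooononooono

Each term (from the third on) is the two preceding terms concatenated in order: term 3 = oo·no = oono.
The next term joins nooonooononooono and oononooononooonooononooono.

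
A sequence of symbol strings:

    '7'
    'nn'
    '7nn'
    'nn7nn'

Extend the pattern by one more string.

From term 3 onward, concatenate the second-to-last term with the last: 7·nn = 7nn, nn·7nn = nn7nn, …
The next term joins 7nn and nn7nn.

7nnnn7nn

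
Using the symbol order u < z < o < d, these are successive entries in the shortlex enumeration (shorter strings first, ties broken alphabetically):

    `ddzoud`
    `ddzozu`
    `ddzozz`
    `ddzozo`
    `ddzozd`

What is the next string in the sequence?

Find the rightmost character of ddzozd below d, bump it to the next letter, and reset everything to its right to u.

ddzoou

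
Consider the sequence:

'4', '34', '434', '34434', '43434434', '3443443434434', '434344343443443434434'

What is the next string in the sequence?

3443443434434434344343443443434434

Each term (from the third on) is the two preceding terms concatenated in order: term 3 = 4·34 = 434.
Continuing: 3443443434434 · 434344343443443434434 gives term 8.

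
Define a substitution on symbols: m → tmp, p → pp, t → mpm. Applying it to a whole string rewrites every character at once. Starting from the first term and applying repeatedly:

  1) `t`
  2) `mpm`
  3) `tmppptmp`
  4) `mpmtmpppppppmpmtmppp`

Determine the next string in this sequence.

tmppptmpmpmtmppppppppppppppptmppptmpmpmtmppppppp

Applying the rule to each of the 20 symbols of mpmtmpppppppmpmtmppp gives the pieces tmp pp tmp mpm tmp pp pp pp pp pp pp pp tmp pp tmp mpm tmp pp pp pp, which concatenate to the answer.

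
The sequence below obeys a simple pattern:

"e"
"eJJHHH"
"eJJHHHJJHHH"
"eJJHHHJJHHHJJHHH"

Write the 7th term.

Every step adds JJHHH to the end: s(k+1) = s(k)·JJHHH.
From eJJHHHJJHHHJJHHH, 3 further steps: eJJHHHJJHHHJJHHH → eJJHHHJJHHHJJHHHJJHHH → eJJHHHJJHHHJJHHHJJHHHJJHHH → (answer).

eJJHHHJJHHHJJHHHJJHHHJJHHHJJHHH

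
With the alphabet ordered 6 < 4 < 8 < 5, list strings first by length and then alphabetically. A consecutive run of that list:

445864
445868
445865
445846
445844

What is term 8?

445886

Stepping forward 3 times from 445844: 445844 → 445848 → 445845, then the target.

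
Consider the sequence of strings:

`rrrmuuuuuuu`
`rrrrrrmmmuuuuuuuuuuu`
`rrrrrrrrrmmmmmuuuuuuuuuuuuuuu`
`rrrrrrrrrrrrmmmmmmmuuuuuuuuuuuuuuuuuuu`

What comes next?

rrrrrrrrrrrrrrrmmmmmmmmmuuuuuuuuuuuuuuuuuuuuuuu

Each string has the form r^{3n} m^{2n-1} u^{4n+3} (n = 1, 2, …).
Setting n = 5 gives 15, 9, 23 characters in each block.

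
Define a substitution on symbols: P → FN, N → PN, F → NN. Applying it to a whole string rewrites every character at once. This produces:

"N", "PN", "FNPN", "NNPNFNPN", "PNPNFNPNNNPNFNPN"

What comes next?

φ(PNPNFNPNNNPNFNPN) expands symbol-by-symbol to FN PN FN PN NN PN FN PN PN PN FN PN NN PN FN PN; joining the 16 pieces gives the next term.

FNPNFNPNNNPNFNPNPNPNFNPNNNPNFNPN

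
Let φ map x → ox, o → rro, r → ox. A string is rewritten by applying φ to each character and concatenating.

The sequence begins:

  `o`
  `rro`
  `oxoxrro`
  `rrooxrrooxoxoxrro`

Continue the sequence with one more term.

Rewriting the 17 symbols of rrooxrrooxoxoxrro one by one yields ox ox rro rro ox ox ox rro rro ox rro ox rro ox ox ox rro; concatenated:

oxoxrrorrooxoxoxrrorrooxrrooxrrooxoxoxrro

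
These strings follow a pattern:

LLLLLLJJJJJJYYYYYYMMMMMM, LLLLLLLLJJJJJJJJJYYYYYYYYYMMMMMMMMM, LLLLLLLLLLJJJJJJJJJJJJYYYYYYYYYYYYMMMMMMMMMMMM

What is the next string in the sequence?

LLLLLLLLLLLLJJJJJJJJJJJJJJJYYYYYYYYYYYYYYYMMMMMMMMMMMMMMM

Reading off run lengths: L runs 6, 8, 10; J runs 6, 9, 12; Y runs 6, 9, 12; M runs 6, 9, 12 — each is linear in n, where the shown terms are n = 2, 3, 4.
At n = 5 the blocks have lengths 12, 15, 15, 15.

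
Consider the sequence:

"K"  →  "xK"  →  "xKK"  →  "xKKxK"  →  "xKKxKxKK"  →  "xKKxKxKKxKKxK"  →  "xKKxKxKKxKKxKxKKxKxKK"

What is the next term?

xKKxKxKKxKKxKxKKxKxKKxKKxKxKKxKKxK

Each term (from the third on) is the previous term followed by the one before it: term 3 = xK·K = xKK.
Continuing: xKKxKxKKxKKxKxKKxKxKK · xKKxKxKKxKKxK gives term 8.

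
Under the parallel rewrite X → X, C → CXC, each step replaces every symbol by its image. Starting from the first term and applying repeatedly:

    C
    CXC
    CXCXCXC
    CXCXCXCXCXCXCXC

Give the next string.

CXCXCXCXCXCXCXCXCXCXCXCXCXCXCXC

Replace each of the 15 characters of CXCXCXCXCXCXCXC in place — CXC X CXC X CXC X CXC X CXC X CXC X CXC X CXC — and concatenate.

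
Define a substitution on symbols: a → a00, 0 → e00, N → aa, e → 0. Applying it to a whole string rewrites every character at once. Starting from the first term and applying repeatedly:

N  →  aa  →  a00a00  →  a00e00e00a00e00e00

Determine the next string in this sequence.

Rewriting the 18 symbols of a00e00e00a00e00e00 one by one yields a00 e00 e00 0 e00 e00 0 e00 e00 a00 e00 e00 0 e00 e00 0 e00 e00; concatenated:

a00e00e000e00e000e00e00a00e00e000e00e000e00e00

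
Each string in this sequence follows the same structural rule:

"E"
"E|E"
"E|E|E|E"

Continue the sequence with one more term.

Each string is two copies of the previous one joined by '|'.
One more doubling of E|E|E|E gives the answer.

E|E|E|E|E|E|E|E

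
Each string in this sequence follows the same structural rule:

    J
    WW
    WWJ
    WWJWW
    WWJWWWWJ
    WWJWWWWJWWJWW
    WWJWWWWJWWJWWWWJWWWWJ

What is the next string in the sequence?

WWJWWWWJWWJWWWWJWWWWJWWJWWWWJWWJWW

From term 3 onward, concatenate the last term with the second-to-last: WW·J = WWJ, WWJ·WW = WWJWW, …
Continuing: WWJWWWWJWWJWWWWJWWWWJ · WWJWWWWJWWJWW gives term 8.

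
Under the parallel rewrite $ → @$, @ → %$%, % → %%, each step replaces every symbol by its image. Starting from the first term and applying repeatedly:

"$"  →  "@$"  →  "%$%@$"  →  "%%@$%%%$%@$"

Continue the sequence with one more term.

%%%%%$%@$%%%%%%@$%%%$%@$

Apply φ to %%@$%%%$%@$ symbol by symbol: %→%%, %→%%, @→%$%, $→@$, %→%%, %→%%, %→%%, $→@$, %→%%, @→%$%, $→@$; joined: %% %% %$% @$ %% %% %% @$ %% %$% @$.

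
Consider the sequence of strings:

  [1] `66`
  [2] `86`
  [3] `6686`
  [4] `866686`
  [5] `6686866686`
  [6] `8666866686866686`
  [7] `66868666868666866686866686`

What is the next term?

Each term (from the third on) is the two preceding terms concatenated in order: term 3 = 66·86 = 6686.
Continuing: 8666866686866686 · 66868666868666866686866686 gives term 8.

866686668686668666868666868666866686866686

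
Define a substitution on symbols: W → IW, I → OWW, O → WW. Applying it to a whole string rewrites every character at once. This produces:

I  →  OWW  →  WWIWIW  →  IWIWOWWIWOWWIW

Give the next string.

Rewriting the 14 symbols of IWIWOWWIWOWWIW one by one yields OWW IW OWW IW WW IW IW OWW IW WW IW IW OWW IW; concatenated:

OWWIWOWWIWWWIWIWOWWIWWWIWIWOWWIW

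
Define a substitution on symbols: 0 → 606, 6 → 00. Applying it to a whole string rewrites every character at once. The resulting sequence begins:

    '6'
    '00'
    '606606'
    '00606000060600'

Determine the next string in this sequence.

60660600606006066066066060060600606606

Applying the rule to each of the 14 symbols of 00606000060600 gives the pieces 606 606 00 606 00 606 606 606 606 00 606 00 606 606, which concatenate to the answer.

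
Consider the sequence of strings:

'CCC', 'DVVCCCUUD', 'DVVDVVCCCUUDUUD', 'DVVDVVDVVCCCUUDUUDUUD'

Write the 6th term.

DVVDVVDVVDVVDVVCCCUUDUUDUUDUUDUUD

s(k+1) = DVV·s(k)·UUD, so each term gains DVV as a prefix and UUD as a suffix.
From DVVDVVDVVCCCUUDUUDUUD, 2 further steps: DVVDVVDVVCCCUUDUUDUUD → DVVDVVDVVDVVCCCUUDUUDUUDUUD → (answer).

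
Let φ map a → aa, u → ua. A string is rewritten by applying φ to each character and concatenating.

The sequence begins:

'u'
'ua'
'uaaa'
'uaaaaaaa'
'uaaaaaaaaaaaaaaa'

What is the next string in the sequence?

φ(uaaaaaaaaaaaaaaa) expands symbol-by-symbol to ua aa aa aa aa aa aa aa aa aa aa aa aa aa aa aa; joining the 16 pieces gives the next term.

uaaaaaaaaaaaaaaaaaaaaaaaaaaaaaaa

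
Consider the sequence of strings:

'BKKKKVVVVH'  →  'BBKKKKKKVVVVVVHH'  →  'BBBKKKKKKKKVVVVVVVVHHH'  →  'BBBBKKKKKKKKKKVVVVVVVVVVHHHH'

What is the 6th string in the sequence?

Each string has the form B^{n} K^{2n+2} V^{2n+2} H^{n} (n = 1, 2, …).
For term 6, n = 6, so the run lengths are 6, 14, 14, 6.

BBBBBBKKKKKKKKKKKKKKVVVVVVVVVVVVVVHHHHHH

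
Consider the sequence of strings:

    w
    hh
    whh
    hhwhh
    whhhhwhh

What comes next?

From term 3 onward, concatenate the second-to-last term with the last: w·hh = whh, hh·whh = hhwhh, …
Continuing: hhwhh · whhhhwhh gives term 6.

hhwhhwhhhhwhh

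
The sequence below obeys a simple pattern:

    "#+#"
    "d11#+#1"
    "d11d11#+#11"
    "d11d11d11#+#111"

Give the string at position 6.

d11d11d11d11d11#+#11111

Every step adds d11 to the front and 1 to the end of the previous string.
From d11d11d11#+#111, 2 further steps: d11d11d11#+#111 → d11d11d11d11#+#1111 → (answer).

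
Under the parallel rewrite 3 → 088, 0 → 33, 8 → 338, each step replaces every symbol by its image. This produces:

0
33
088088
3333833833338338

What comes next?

φ(3333833833338338) expands symbol-by-symbol to 088 088 088 088 338 088 088 338 088 088 088 088 338 088 088 338; joining the 16 pieces gives the next term.

088088088088338088088338088088088088338088088338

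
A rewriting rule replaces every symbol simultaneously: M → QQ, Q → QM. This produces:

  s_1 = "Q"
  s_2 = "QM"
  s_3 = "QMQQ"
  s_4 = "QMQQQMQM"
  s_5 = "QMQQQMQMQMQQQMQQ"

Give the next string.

Replace each of the 16 characters of QMQQQMQMQMQQQMQQ in place — QM QQ QM QM QM QQ QM QQ QM QQ QM QM QM QQ QM QM — and concatenate.

QMQQQMQMQMQQQMQQQMQQQMQMQMQQQMQM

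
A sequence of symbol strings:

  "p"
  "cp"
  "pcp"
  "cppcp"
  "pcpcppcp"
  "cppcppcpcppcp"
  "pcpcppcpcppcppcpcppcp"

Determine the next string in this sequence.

cppcppcpcppcppcpcppcpcppcppcpcppcp

This is a Fibonacci-style word recurrence s(k) = s(k−2)·s(k−1): e.g. p·cp = pcp.
So term 8 is cppcppcpcppcp·pcpcppcpcppcppcpcppcp.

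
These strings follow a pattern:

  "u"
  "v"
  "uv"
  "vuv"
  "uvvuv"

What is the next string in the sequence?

From term 3 onward, concatenate the second-to-last term with the last: u·v = uv, v·uv = vuv, …
So term 6 is vuv·uvvuv.

vuvuvvuv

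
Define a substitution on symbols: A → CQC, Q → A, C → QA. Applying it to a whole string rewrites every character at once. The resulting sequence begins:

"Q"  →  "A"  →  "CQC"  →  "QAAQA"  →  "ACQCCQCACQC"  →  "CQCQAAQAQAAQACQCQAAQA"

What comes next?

QAAQAACQCCQCACQCACQCCQCACQCQAAQAACQCCQCACQC

Applying the rule to each of the 21 symbols of CQCQAAQAQAAQACQCQAAQA gives the pieces QA A QA A CQC CQC A CQC A CQC CQC A CQC QA A QA A CQC CQC A CQC, which concatenate to the answer.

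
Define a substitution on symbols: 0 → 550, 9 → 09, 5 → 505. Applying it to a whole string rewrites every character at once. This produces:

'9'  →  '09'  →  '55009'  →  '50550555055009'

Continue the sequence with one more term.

Replace each of the 14 characters of 50550555055009 in place — 505 550 505 505 550 505 505 505 550 505 505 550 550 09 — and concatenate.

50555050550555050550550555050550555055009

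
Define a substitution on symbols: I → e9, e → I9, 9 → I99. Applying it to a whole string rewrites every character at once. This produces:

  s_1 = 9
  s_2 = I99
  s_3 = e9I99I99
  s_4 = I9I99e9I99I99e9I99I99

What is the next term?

e9I99e9I99I99I9I99e9I99I99e9I99I99I9I99e9I99I99e9I99I99

Replace each of the 21 characters of I9I99e9I99I99e9I99I99 in place — e9 I99 e9 I99 I99 I9 I99 e9 I99 I99 e9 I99 I99 I9 I99 e9 I99 I99 e9 I99 I99 — and concatenate.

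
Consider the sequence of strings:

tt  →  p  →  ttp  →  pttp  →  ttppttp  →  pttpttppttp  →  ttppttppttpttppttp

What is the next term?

pttpttppttpttppttppttpttppttp

From term 3 onward, concatenate the second-to-last term with the last: tt·p = ttp, p·ttp = pttp, …
So term 8 is pttpttppttp·ttppttppttpttppttp.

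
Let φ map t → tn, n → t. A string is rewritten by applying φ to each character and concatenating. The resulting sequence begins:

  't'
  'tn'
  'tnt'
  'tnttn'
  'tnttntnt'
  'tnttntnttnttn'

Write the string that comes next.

Replace each of the 13 characters of tnttntnttnttn in place — tn t tn tn t tn t tn tn t tn tn t — and concatenate.

tnttntnttnttntnttntnt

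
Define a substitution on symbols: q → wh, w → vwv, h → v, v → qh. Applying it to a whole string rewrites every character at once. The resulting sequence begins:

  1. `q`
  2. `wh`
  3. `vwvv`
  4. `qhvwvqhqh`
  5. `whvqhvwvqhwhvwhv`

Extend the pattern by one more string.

Replace each of the 16 characters of whvqhvwvqhwhvwhv in place — vwv v qh wh v qh vwv qh wh v vwv v qh vwv v qh — and concatenate.

vwvvqhwhvqhvwvqhwhvvwvvqhvwvvqh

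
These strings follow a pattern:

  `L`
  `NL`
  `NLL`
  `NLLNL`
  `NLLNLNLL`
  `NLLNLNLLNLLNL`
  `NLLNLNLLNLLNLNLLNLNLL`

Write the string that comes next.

NLLNLNLLNLLNLNLLNLNLLNLLNLNLLNLLNL

This is a Fibonacci-style word recurrence s(k) = s(k−1)·s(k−2): e.g. NL·L = NLL.
The next term joins NLLNLNLLNLLNLNLLNLNLL and NLLNLNLLNLLNL.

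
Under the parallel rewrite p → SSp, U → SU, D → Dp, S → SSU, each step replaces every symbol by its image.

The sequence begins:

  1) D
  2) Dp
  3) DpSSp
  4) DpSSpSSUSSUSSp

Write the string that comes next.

Rewriting the 14 symbols of DpSSpSSUSSUSSp one by one yields Dp SSp SSU SSU SSp SSU SSU SU SSU SSU SU SSU SSU SSp; concatenated:

DpSSpSSUSSUSSpSSUSSUSUSSUSSUSUSSUSSUSSp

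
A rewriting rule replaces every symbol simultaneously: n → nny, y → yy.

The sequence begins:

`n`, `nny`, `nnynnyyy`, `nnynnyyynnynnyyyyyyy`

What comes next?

Rewriting the 20 symbols of nnynnyyynnynnyyyyyyy one by one yields nny nny yy nny nny yy yy yy nny nny yy nny nny yy yy yy yy yy yy yy; concatenated:

nnynnyyynnynnyyyyyyynnynnyyynnynnyyyyyyyyyyyyyyy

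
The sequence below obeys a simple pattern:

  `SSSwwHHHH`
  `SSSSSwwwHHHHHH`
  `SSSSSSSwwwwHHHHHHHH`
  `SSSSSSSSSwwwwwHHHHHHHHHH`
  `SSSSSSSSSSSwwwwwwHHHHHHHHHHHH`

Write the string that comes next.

SSSSSSSSSSSSSwwwwwwwHHHHHHHHHHHHHH

Each string has the form S^{2n-1} w^{n} H^{2n}, where the shown terms are n = 2, 3, 4, 5, 6.
For the next term, n = 7, so the run lengths are 13, 7, 14.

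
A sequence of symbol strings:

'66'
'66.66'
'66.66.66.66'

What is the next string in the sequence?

66.66.66.66.66.66.66.66

Every step duplicates the string with '.' between the halves.
So the next term is two copies of 66.66.66.66 with '.' between the halves.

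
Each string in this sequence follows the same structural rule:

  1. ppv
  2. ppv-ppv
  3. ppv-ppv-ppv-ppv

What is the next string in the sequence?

s(k+1) = s(k)·-·s(k) — each term doubles the last with '-' between the halves.
Doubling ppv-ppv-ppv-ppv with '-' between the halves:

ppv-ppv-ppv-ppv-ppv-ppv-ppv-ppv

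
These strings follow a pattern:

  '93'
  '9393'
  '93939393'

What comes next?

s(k+1) = s(k)·s(k) — each term doubles the last.
So the next term is two copies of 93939393.

9393939393939393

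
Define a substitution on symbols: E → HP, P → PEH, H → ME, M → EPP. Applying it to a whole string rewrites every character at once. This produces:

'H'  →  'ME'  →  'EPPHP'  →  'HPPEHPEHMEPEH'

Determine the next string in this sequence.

Rewriting the 13 symbols of HPPEHPEHMEPEH one by one yields ME PEH PEH HP ME PEH HP ME EPP HP PEH HP ME; concatenated:

MEPEHPEHHPMEPEHHPMEEPPHPPEHHPME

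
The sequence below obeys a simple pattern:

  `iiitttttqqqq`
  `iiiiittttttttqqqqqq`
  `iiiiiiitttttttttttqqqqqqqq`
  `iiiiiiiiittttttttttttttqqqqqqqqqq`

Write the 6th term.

The n-th term is 2n-1 i's then 3n-1 t's then 2n q's, where the shown terms are n = 2, 3, 4, 5.
Setting n = 7 gives 13, 20, 14 characters in each block.

iiiiiiiiiiiiittttttttttttttttttttqqqqqqqqqqqqqq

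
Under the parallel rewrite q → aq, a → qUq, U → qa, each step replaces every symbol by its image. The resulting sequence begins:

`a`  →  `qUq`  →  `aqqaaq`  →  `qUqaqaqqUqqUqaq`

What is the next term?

Applying the rule to each of the 15 symbols of qUqaqaqqUqqUqaq gives the pieces aq qa aq qUq aq qUq aq aq qa aq aq qa aq qUq aq, which concatenate to the answer.

aqqaaqqUqaqqUqaqaqqaaqaqqaaqqUqaq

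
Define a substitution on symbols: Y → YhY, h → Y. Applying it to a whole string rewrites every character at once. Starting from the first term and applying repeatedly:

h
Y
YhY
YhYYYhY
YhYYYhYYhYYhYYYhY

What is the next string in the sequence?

YhYYYhYYhYYhYYYhYYhYYYhYYhYYYhYYhYYhYYYhY

Replace each of the 17 characters of YhYYYhYYhYYhYYYhY in place — YhY Y YhY YhY YhY Y YhY YhY Y YhY YhY Y YhY YhY YhY Y YhY — and concatenate.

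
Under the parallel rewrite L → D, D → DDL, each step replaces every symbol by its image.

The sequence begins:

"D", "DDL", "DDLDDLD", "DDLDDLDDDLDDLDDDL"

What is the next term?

Applying the rule to each of the 17 symbols of DDLDDLDDDLDDLDDDL gives the pieces DDL DDL D DDL DDL D DDL DDL DDL D DDL DDL D DDL DDL DDL D, which concatenate to the answer.

DDLDDLDDDLDDLDDDLDDLDDLDDDLDDLDDDLDDLDDLD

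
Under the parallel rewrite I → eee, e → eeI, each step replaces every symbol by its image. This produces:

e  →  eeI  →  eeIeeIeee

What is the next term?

eeIeeIeeeeeIeeIeeeeeIeeIeeI

Apply φ to eeIeeIeee symbol by symbol: e→eeI, e→eeI, I→eee, e→eeI, e→eeI, I→eee, e→eeI, e→eeI, e→eeI; joined: eeI eeI eee eeI eeI eee eeI eeI eeI.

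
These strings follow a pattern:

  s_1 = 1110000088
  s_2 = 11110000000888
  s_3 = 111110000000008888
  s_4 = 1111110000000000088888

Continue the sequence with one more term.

11111110000000000000888888

Term n consists of n+1 1's, followed by 2n+1 0's, followed by n 8's, where the shown terms are n = 2, 3, 4, 5.
Setting n = 6 gives 7, 13, 6 characters in each block.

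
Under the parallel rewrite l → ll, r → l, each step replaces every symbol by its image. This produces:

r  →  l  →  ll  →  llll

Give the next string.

Apply φ to llll symbol by symbol: l→ll, l→ll, l→ll, l→ll; joined: ll ll ll ll.

llllllll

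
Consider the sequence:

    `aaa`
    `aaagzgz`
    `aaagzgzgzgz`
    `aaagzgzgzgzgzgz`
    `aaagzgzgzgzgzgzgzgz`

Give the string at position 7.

aaagzgzgzgzgzgzgzgzgzgzgzgz

Every step adds gzgz to the end: s(k+1) = s(k)·gzgz.
From aaagzgzgzgzgzgzgzgz, 2 further steps: aaagzgzgzgzgzgzgzgz → aaagzgzgzgzgzgzgzgzgzgz → (answer).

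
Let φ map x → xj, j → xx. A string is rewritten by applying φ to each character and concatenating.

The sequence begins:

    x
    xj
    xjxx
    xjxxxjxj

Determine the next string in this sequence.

Expanding xjxxxjxj: x→xj, j→xx, x→xj, x→xj, x→xj, j→xx, x→xj, j→xx. Concatenated: xj xx xj xj xj xx xj xx.

xjxxxjxjxjxxxjxx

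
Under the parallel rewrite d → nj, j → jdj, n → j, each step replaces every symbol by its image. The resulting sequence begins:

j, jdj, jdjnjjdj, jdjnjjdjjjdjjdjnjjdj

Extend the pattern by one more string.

Replace each of the 20 characters of jdjnjjdjjjdjjdjnjjdj in place — jdj nj jdj j jdj jdj nj jdj jdj jdj nj jdj jdj nj jdj j jdj jdj nj jdj — and concatenate.

jdjnjjdjjjdjjdjnjjdjjdjjdjnjjdjjdjnjjdjjjdjjdjnjjdj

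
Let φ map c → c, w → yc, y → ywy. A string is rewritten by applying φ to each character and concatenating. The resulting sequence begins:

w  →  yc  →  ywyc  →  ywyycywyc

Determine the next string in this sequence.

ywyycywyywycywyycywyc

Expanding ywyycywyc: y→ywy, w→yc, y→ywy, y→ywy, c→c, y→ywy, w→yc, y→ywy, c→c. Concatenated: ywy yc ywy ywy c ywy yc ywy c.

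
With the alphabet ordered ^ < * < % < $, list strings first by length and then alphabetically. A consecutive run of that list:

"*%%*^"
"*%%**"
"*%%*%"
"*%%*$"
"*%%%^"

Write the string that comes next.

*%%%*

Treat *%%%^ as a base-4 numeral over the given alphabet and add one, carrying through any trailing $'s.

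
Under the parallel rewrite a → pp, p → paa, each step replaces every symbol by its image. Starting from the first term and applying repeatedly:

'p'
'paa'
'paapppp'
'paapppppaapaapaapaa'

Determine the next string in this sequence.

paapppppaapaapaapaapaapppppaapppppaapppppaapppp

φ(paapppppaapaapaapaa) expands symbol-by-symbol to paa pp pp paa paa paa paa paa pp pp paa pp pp paa pp pp paa pp pp; joining the 19 pieces gives the next term.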